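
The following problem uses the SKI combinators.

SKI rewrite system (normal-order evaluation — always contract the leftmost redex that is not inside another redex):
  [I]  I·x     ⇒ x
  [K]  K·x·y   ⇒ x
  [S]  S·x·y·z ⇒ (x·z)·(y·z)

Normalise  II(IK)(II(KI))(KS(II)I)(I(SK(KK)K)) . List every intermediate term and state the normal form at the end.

  start: II(IK)(II(KI))(KS(II)I)(I(SK(KK)K))
  step 1: I(IK)(II(KI))(KS(II)I)(I(SK(KK)K))
  step 2: IK(II(KI))(KS(II)I)(I(SK(KK)K))
  step 3: K(II(KI))(KS(II)I)(I(SK(KK)K))
  step 4: II(KI)(I(SK(KK)K))
  step 5: I(KI)(I(SK(KK)K))
  step 6: KI(I(SK(KK)K))
  step 7: I

Answer: normal form = I  (in 7 steps)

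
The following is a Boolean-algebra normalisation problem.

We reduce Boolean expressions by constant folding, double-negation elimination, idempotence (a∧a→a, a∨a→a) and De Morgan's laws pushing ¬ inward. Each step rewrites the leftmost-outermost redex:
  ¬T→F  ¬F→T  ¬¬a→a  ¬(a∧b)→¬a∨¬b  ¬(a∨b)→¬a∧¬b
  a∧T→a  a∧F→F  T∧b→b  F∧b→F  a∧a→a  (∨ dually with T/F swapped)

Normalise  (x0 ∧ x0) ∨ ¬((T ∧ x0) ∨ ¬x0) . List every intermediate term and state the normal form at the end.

Answer: normal form = x0 ∨ (¬x0 ∧ x0)  (in 6 steps)

Reduction:
  start: (x0 ∧ x0) ∨ ¬((T ∧ x0) ∨ ¬x0)
  step 1: x0 ∨ ¬((T ∧ x0) ∨ ¬x0)
  step 2: x0 ∨ (¬(T ∧ x0) ∧ ¬¬x0)
  step 3: x0 ∨ ((¬T ∨ ¬x0) ∧ ¬¬x0)
  step 4: x0 ∨ ((F ∨ ¬x0) ∧ ¬¬x0)
  step 5: x0 ∨ (¬x0 ∧ ¬¬x0)
  step 6: x0 ∨ (¬x0 ∧ x0)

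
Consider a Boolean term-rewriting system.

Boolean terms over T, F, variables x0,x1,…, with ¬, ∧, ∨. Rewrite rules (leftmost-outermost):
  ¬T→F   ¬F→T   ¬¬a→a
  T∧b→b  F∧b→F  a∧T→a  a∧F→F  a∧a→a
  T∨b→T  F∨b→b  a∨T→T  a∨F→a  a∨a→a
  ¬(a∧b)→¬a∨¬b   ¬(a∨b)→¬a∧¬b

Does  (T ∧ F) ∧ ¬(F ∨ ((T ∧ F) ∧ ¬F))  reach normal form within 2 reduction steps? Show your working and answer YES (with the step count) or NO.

Answer: YES — reaches normal form F in 2 ≤ 2 steps

Working:
  start: (T ∧ F) ∧ ¬(F ∨ ((T ∧ F) ∧ ¬F))
  →1  F ∧ ¬(F ∨ ((T ∧ F) ∧ ¬F))
  →2  F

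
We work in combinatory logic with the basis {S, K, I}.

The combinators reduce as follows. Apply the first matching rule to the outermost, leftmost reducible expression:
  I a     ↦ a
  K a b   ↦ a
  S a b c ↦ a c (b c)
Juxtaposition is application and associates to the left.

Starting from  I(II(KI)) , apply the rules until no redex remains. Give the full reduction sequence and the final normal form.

Answer: normal form = KI  (in 3 steps)

Derivation:
  start: I(II(KI))
  →1  II(KI)
  →2  I(KI)
  →3  KI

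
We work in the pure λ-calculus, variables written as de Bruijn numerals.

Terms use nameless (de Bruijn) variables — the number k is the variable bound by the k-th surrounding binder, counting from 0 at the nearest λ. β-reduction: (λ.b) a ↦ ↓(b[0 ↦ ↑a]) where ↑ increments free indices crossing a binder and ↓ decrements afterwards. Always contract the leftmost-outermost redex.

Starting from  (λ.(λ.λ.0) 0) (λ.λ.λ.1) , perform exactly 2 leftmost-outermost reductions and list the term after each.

Answer: after 2 steps: λ.0

Derivation:
  start: (λ.(λ.λ.0) 0) (λ.λ.λ.1)
  [1] (λ.λ.0) (λ.λ.λ.1)
  [2] λ.0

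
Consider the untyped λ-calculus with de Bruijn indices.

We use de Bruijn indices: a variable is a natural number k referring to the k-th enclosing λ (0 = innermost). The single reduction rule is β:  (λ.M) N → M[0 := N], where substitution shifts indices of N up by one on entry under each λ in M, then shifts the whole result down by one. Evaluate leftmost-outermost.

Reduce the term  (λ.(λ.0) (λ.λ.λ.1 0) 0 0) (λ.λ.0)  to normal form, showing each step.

Answer: normal form = λ.λ.0  (in 5 steps)

Reduction:
  start: (λ.(λ.0) (λ.λ.λ.1 0) 0 0) (λ.λ.0)
  [1] (λ.0) (λ.λ.λ.1 0) (λ.λ.0) (λ.λ.0)
  [2] (λ.λ.λ.1 0) (λ.λ.0) (λ.λ.0)
  [3] (λ.λ.1 0) (λ.λ.0)
  [4] λ.(λ.λ.0) 0
  [5] λ.λ.0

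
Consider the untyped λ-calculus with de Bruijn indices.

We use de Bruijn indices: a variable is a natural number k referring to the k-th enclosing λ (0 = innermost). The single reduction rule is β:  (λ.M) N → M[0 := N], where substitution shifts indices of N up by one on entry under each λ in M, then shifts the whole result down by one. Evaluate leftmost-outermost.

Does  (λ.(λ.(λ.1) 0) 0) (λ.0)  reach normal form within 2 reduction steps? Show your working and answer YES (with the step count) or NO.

Answer: NO — after 2 steps the term is (λ.λ.0) (λ.0), not yet normal

Derivation:
  start: (λ.(λ.(λ.1) 0) 0) (λ.0)
  step 1: (λ.(λ.1) 0) (λ.0)
  step 2: (λ.λ.0) (λ.0)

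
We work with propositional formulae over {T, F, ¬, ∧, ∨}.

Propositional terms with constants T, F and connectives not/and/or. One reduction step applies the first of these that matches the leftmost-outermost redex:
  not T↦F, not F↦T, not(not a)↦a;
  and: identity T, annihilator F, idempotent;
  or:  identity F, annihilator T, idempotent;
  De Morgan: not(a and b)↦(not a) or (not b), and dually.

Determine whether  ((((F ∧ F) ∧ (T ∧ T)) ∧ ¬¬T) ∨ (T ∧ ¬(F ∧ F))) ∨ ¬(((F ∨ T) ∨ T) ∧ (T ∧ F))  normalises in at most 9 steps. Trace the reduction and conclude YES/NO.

  start: ((((F ∧ F) ∧ (T ∧ T)) ∧ ¬¬T) ∨ (T ∧ ¬(F ∧ F))) ∨ ¬(((F ∨ T) ∨ T) ∧ (T ∧ F))
  step 1: (((F ∧ (T ∧ T)) ∧ ¬¬T) ∨ (T ∧ ¬(F ∧ F))) ∨ ¬(((F ∨ T) ∨ T) ∧ (T ∧ F))
  step 2: ((F ∧ ¬¬T) ∨ (T ∧ ¬(F ∧ F))) ∨ ¬(((F ∨ T) ∨ T) ∧ (T ∧ F))
  step 3: (F ∨ (T ∧ ¬(F ∧ F))) ∨ ¬(((F ∨ T) ∨ T) ∧ (T ∧ F))
  step 4: (T ∧ ¬(F ∧ F)) ∨ ¬(((F ∨ T) ∨ T) ∧ (T ∧ F))
  step 5: ¬(F ∧ F) ∨ ¬(((F ∨ T) ∨ T) ∧ (T ∧ F))
  step 6: (¬F ∨ ¬F) ∨ ¬(((F ∨ T) ∨ T) ∧ (T ∧ F))
  step 7: ¬F ∨ ¬(((F ∨ T) ∨ T) ∧ (T ∧ F))
  step 8: T ∨ ¬(((F ∨ T) ∨ T) ∧ (T ∧ F))
  step 9: T

Answer: YES — reaches normal form T in 9 ≤ 9 steps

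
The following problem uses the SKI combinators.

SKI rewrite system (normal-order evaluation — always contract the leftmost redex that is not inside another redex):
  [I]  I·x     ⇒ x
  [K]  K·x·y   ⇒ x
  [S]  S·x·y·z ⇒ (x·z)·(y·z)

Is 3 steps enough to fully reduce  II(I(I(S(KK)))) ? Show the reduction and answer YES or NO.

  start: II(I(I(S(KK))))
  →1  I(I(I(S(KK))))
  →2  I(I(S(KK)))
  →3  I(S(KK))

Answer: NO — after 3 steps the term is I(S(KK)), not yet normal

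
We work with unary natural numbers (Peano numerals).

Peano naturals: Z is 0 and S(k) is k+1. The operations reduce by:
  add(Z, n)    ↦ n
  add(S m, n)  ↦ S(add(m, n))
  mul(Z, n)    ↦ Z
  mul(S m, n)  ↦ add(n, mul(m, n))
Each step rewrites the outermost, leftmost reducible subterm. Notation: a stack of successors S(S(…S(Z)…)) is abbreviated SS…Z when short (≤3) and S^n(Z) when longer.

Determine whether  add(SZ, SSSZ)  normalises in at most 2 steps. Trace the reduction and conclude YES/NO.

Answer: YES — reaches normal form S^4(Z) in 2 ≤ 2 steps

Working:
  start: add(SZ, SSSZ)
  [1] S(add(Z, SSSZ))
  [2] S^4(Z)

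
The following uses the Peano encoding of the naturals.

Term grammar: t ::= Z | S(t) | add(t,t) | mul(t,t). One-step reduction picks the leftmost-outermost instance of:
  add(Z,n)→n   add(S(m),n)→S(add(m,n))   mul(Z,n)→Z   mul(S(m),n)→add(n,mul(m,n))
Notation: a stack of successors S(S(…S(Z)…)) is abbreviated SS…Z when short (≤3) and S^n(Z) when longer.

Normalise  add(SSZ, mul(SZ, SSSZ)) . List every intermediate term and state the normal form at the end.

  start: add(SSZ, mul(SZ, SSSZ))
  [1] S(add(SZ, mul(SZ, SSSZ)))
  [2] S(S(add(Z, mul(SZ, SSSZ))))
  [3] S(S(mul(SZ, SSSZ)))
  [4] S(S(add(SSSZ, mul(Z, SSSZ))))
  [5] S(S(S(add(SSZ, mul(Z, SSSZ)))))
  [6] S(S(S(S(add(SZ, mul(Z, SSSZ))))))
  [7] S(S(S(S(S(add(Z, mul(Z, SSSZ)))))))
  [8] S(S(S(S(S(mul(Z, SSSZ))))))
  [9] S^5(Z)

Answer: normal form = S^5(Z)  (in 9 steps)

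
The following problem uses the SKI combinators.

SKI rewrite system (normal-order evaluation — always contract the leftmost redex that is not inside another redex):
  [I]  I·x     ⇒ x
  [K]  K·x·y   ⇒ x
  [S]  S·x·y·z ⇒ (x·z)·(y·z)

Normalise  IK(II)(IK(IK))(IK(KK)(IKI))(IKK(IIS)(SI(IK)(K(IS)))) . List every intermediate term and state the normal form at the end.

  start: IK(II)(IK(IK))(IK(KK)(IKI))(IKK(IIS)(SI(IK)(K(IS))))
  [1] K(II)(IK(IK))(IK(KK)(IKI))(IKK(IIS)(SI(IK)(K(IS))))
  [2] II(IK(KK)(IKI))(IKK(IIS)(SI(IK)(K(IS))))
  [3] I(IK(KK)(IKI))(IKK(IIS)(SI(IK)(K(IS))))
  [4] IK(KK)(IKI)(IKK(IIS)(SI(IK)(K(IS))))
  [5] K(KK)(IKI)(IKK(IIS)(SI(IK)(K(IS))))
  [6] KK(IKK(IIS)(SI(IK)(K(IS))))
  [7] K

Answer: normal form = K  (in 7 steps)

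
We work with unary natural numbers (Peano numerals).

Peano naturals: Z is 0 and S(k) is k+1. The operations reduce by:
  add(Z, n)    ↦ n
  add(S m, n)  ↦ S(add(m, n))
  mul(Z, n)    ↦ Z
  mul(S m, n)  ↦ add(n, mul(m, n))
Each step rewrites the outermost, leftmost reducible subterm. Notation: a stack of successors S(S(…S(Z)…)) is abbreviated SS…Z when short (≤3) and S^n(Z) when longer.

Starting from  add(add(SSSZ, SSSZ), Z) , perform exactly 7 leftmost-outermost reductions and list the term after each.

Answer: after 7 steps: S(S(S(add(SSSZ, Z))))

Derivation:
  start: add(add(SSSZ, SSSZ), Z)
  [1] add(S(add(SSZ, SSSZ)), Z)
  [2] S(add(add(SSZ, SSSZ), Z))
  [3] S(add(S(add(SZ, SSSZ)), Z))
  [4] S(S(add(add(SZ, SSSZ), Z)))
  [5] S(S(add(S(add(Z, SSSZ)), Z)))
  [6] S(S(S(add(add(Z, SSSZ), Z))))
  [7] S(S(S(add(SSSZ, Z))))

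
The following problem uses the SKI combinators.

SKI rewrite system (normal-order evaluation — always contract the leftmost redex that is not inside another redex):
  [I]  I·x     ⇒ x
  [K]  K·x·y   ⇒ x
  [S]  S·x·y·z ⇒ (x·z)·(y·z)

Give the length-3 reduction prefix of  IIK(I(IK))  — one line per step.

  start: IIK(I(IK))
  [1] IK(I(IK))
  [2] K(I(IK))
  [3] K(IK)

Answer: after 3 steps: K(IK)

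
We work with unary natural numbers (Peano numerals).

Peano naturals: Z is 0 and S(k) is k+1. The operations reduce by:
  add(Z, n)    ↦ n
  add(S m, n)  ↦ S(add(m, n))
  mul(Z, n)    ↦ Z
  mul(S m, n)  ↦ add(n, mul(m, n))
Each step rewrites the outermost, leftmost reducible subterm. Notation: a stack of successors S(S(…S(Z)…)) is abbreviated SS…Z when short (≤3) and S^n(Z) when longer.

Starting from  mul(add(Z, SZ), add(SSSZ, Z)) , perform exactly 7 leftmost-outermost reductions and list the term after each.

Answer: after 7 steps: S(S(add(S(add(Z, Z)), mul(Z, add(SSSZ, Z)))))

Reduction:
  start: mul(add(Z, SZ), add(SSSZ, Z))
  [1] mul(SZ, add(SSSZ, Z))
  [2] add(add(SSSZ, Z), mul(Z, add(SSSZ, Z)))
  [3] add(S(add(SSZ, Z)), mul(Z, add(SSSZ, Z)))
  [4] S(add(add(SSZ, Z), mul(Z, add(SSSZ, Z))))
  [5] S(add(S(add(SZ, Z)), mul(Z, add(SSSZ, Z))))
  [6] S(S(add(add(SZ, Z), mul(Z, add(SSSZ, Z)))))
  [7] S(S(add(S(add(Z, Z)), mul(Z, add(SSSZ, Z)))))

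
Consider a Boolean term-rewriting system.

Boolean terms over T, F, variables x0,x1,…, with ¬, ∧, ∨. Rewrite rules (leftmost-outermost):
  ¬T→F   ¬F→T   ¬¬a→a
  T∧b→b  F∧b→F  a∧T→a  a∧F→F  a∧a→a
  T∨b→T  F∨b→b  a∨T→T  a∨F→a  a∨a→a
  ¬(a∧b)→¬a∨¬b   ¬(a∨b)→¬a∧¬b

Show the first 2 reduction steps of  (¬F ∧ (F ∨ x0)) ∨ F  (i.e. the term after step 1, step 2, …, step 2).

  start: (¬F ∧ (F ∨ x0)) ∨ F
  [1] ¬F ∧ (F ∨ x0)
  [2] T ∧ (F ∨ x0)

Answer: after 2 steps: T ∧ (F ∨ x0)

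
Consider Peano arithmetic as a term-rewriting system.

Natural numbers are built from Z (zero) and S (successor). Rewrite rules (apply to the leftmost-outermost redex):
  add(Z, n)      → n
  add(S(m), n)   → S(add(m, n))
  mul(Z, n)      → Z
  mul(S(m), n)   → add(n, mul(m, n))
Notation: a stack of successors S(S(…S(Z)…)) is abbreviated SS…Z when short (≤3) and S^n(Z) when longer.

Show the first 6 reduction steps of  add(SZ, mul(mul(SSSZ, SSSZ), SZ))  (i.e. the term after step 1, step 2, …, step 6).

  start: add(SZ, mul(mul(SSSZ, SSSZ), SZ))
  →1  S(add(Z, mul(mul(SSSZ, SSSZ), SZ)))
  →2  S(mul(mul(SSSZ, SSSZ), SZ))
  →3  S(mul(add(SSSZ, mul(SSZ, SSSZ)), SZ))
  →4  S(mul(S(add(SSZ, mul(SSZ, SSSZ))), SZ))
  →5  S(add(SZ, mul(add(SSZ, mul(SSZ, SSSZ)), SZ)))
  →6  S(S(add(Z, mul(add(SSZ, mul(SSZ, SSSZ)), SZ))))

Answer: after 6 steps: S(S(add(Z, mul(add(SSZ, mul(SSZ, SSSZ)), SZ))))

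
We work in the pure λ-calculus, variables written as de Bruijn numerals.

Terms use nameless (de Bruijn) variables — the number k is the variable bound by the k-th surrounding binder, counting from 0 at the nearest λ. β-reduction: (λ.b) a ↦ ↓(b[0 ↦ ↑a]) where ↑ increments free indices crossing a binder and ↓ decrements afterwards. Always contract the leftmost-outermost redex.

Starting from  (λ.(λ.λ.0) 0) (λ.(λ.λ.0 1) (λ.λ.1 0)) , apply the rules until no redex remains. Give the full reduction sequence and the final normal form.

Answer: normal form = λ.0  (in 2 steps)

Derivation:
  start: (λ.(λ.λ.0) 0) (λ.(λ.λ.0 1) (λ.λ.1 0))
  →1  (λ.λ.0) (λ.(λ.λ.0 1) (λ.λ.1 0))
  →2  λ.0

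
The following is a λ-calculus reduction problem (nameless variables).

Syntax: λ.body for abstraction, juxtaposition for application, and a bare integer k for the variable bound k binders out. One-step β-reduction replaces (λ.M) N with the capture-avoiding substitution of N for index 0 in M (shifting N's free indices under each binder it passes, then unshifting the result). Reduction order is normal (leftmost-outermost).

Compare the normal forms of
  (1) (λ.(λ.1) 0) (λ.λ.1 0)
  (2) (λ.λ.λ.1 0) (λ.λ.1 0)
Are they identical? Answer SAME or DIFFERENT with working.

Answer: SAME — A ⇓ λ.λ.1 0, B ⇓ λ.λ.1 0

Reduction:
Term A:
  start: (λ.(λ.1) 0) (λ.λ.1 0)
  step 1: (λ.λ.λ.1 0) (λ.λ.1 0)
  step 2: λ.λ.1 0

Term B:
  start: (λ.λ.λ.1 0) (λ.λ.1 0)
  step 1: λ.λ.1 0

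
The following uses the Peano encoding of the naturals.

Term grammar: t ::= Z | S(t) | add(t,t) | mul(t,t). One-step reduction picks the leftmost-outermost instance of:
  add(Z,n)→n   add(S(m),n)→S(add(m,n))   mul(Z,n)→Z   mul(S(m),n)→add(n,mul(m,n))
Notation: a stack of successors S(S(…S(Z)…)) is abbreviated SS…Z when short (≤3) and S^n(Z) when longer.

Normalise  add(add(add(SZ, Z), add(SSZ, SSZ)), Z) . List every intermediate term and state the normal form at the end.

  start: add(add(add(SZ, Z), add(SSZ, SSZ)), Z)
  step 1: add(add(S(add(Z, Z)), add(SSZ, SSZ)), Z)
  step 2: add(S(add(add(Z, Z), add(SSZ, SSZ))), Z)
  step 3: S(add(add(add(Z, Z), add(SSZ, SSZ)), Z))
  step 4: S(add(add(Z, add(SSZ, SSZ)), Z))
  step 5: S(add(add(SSZ, SSZ), Z))
  step 6: S(add(S(add(SZ, SSZ)), Z))
  step 7: S(S(add(add(SZ, SSZ), Z)))
  step 8: S(S(add(S(add(Z, SSZ)), Z)))
  step 9: S(S(S(add(add(Z, SSZ), Z))))
  step 10: S(S(S(add(SSZ, Z))))
  step 11: S(S(S(S(add(SZ, Z)))))
  step 12: S(S(S(S(S(add(Z, Z))))))
  step 13: S^5(Z)

Answer: normal form = S^5(Z)  (in 13 steps)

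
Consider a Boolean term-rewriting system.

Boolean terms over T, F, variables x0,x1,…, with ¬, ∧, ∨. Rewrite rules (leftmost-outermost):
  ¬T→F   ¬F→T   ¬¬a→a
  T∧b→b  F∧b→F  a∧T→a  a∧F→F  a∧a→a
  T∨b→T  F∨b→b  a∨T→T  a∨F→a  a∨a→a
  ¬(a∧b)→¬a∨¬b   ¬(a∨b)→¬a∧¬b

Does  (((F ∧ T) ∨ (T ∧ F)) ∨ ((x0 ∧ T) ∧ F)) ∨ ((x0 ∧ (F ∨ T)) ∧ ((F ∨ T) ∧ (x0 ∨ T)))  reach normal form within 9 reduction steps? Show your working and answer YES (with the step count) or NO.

  start: (((F ∧ T) ∨ (T ∧ F)) ∨ ((x0 ∧ T) ∧ F)) ∨ ((x0 ∧ (F ∨ T)) ∧ ((F ∨ T) ∧ (x0 ∨ T)))
  →1  ((F ∨ (T ∧ F)) ∨ ((x0 ∧ T) ∧ F)) ∨ ((x0 ∧ (F ∨ T)) ∧ ((F ∨ T) ∧ (x0 ∨ T)))
  →2  ((T ∧ F) ∨ ((x0 ∧ T) ∧ F)) ∨ ((x0 ∧ (F ∨ T)) ∧ ((F ∨ T) ∧ (x0 ∨ T)))
  →3  (F ∨ ((x0 ∧ T) ∧ F)) ∨ ((x0 ∧ (F ∨ T)) ∧ ((F ∨ T) ∧ (x0 ∨ T)))
  →4  ((x0 ∧ T) ∧ F) ∨ ((x0 ∧ (F ∨ T)) ∧ ((F ∨ T) ∧ (x0 ∨ T)))
  →5  F ∨ ((x0 ∧ (F ∨ T)) ∧ ((F ∨ T) ∧ (x0 ∨ T)))
  →6  (x0 ∧ (F ∨ T)) ∧ ((F ∨ T) ∧ (x0 ∨ T))
  →7  (x0 ∧ T) ∧ ((F ∨ T) ∧ (x0 ∨ T))
  →8  x0 ∧ ((F ∨ T) ∧ (x0 ∨ T))
  →9  x0 ∧ (T ∧ (x0 ∨ T))

Answer: NO — after 9 steps the term is x0 ∧ (T ∧ (x0 ∨ T)), not yet normal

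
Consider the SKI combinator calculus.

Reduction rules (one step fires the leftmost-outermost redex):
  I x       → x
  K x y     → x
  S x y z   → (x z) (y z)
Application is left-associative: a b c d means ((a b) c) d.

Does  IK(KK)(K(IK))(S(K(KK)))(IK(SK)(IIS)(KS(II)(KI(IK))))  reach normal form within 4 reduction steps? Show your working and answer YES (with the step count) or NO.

  start: IK(KK)(K(IK))(S(K(KK)))(IK(SK)(IIS)(KS(II)(KI(IK))))
  step 1: K(KK)(K(IK))(S(K(KK)))(IK(SK)(IIS)(KS(II)(KI(IK))))
  step 2: KK(S(K(KK)))(IK(SK)(IIS)(KS(II)(KI(IK))))
  step 3: K(IK(SK)(IIS)(KS(II)(KI(IK))))
  step 4: K(K(SK)(IIS)(KS(II)(KI(IK))))

Answer: NO — after 4 steps the term is K(K(SK)(IIS)(KS(II)(KI(IK)))), not yet normal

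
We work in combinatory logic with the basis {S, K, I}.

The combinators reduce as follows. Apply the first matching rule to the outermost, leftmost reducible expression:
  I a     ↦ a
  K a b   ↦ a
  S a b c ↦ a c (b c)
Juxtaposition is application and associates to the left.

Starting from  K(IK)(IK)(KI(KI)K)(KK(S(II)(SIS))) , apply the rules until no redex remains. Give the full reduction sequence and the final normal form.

Answer: normal form = K  (in 5 steps)

Derivation:
  start: K(IK)(IK)(KI(KI)K)(KK(S(II)(SIS)))
  [1] IK(KI(KI)K)(KK(S(II)(SIS)))
  [2] K(KI(KI)K)(KK(S(II)(SIS)))
  [3] KI(KI)K
  [4] IK
  [5] K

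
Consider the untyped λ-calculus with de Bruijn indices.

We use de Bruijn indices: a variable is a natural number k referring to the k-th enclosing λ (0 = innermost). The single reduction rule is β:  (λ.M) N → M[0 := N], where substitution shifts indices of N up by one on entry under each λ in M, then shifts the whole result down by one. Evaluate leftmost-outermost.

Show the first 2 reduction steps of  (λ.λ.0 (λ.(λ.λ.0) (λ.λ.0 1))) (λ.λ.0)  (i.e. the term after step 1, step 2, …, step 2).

  start: (λ.λ.0 (λ.(λ.λ.0) (λ.λ.0 1))) (λ.λ.0)
  [1] λ.0 (λ.(λ.λ.0) (λ.λ.0 1))
  [2] λ.0 (λ.λ.0)

Answer: after 2 steps: λ.0 (λ.λ.0)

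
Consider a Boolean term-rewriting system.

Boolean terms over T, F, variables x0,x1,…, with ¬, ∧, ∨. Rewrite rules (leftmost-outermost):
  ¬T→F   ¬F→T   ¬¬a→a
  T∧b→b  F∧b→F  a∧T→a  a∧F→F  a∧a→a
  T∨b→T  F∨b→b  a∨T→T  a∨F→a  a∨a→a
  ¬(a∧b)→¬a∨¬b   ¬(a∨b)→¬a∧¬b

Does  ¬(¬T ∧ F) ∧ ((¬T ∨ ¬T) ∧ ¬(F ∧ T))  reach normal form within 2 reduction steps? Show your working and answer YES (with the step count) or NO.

Answer: NO — after 2 steps the term is (T ∨ ¬F) ∧ ((¬T ∨ ¬T) ∧ ¬(F ∧ T)), not yet normal

Working:
  start: ¬(¬T ∧ F) ∧ ((¬T ∨ ¬T) ∧ ¬(F ∧ T))
  step 1: (¬¬T ∨ ¬F) ∧ ((¬T ∨ ¬T) ∧ ¬(F ∧ T))
  step 2: (T ∨ ¬F) ∧ ((¬T ∨ ¬T) ∧ ¬(F ∧ T))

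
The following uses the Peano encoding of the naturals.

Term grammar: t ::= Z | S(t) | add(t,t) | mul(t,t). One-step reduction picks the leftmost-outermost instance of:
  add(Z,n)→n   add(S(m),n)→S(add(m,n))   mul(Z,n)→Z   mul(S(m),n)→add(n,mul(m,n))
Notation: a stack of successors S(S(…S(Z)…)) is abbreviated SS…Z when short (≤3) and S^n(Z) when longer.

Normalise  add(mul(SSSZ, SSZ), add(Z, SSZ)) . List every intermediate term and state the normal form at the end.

Answer: normal form = S^8(Z)  (in 21 steps)

Derivation:
  start: add(mul(SSSZ, SSZ), add(Z, SSZ))
  [1] add(add(SSZ, mul(SSZ, SSZ)), add(Z, SSZ))
  [2] add(S(add(SZ, mul(SSZ, SSZ))), add(Z, SSZ))
  [3] S(add(add(SZ, mul(SSZ, SSZ)), add(Z, SSZ)))
  [4] S(add(S(add(Z, mul(SSZ, SSZ))), add(Z, SSZ)))
  [5] S(S(add(add(Z, mul(SSZ, SSZ)), add(Z, SSZ))))
  [6] S(S(add(mul(SSZ, SSZ), add(Z, SSZ))))
  [7] S(S(add(add(SSZ, mul(SZ, SSZ)), add(Z, SSZ))))
  [8] S(S(add(S(add(SZ, mul(SZ, SSZ))), add(Z, SSZ))))
  [9] S(S(S(add(add(SZ, mul(SZ, SSZ)), add(Z, SSZ)))))
  [10] S(S(S(add(S(add(Z, mul(SZ, SSZ))), add(Z, SSZ)))))
  [11] S(S(S(S(add(add(Z, mul(SZ, SSZ)), add(Z, SSZ))))))
  [12] S(S(S(S(add(mul(SZ, SSZ), add(Z, SSZ))))))
  [13] S(S(S(S(add(add(SSZ, mul(Z, SSZ)), add(Z, SSZ))))))
  [14] S(S(S(S(add(S(add(SZ, mul(Z, SSZ))), add(Z, SSZ))))))
  [15] S(S(S(S(S(add(add(SZ, mul(Z, SSZ)), add(Z, SSZ)))))))
  [16] S(S(S(S(S(add(S(add(Z, mul(Z, SSZ))), add(Z, SSZ)))))))
  [17] S(S(S(S(S(S(add(add(Z, mul(Z, SSZ)), add(Z, SSZ))))))))
  [18] S(S(S(S(S(S(add(mul(Z, SSZ), add(Z, SSZ))))))))
  [19] S(S(S(S(S(S(add(Z, add(Z, SSZ))))))))
  [20] S(S(S(S(S(S(add(Z, SSZ)))))))
  [21] S^8(Z)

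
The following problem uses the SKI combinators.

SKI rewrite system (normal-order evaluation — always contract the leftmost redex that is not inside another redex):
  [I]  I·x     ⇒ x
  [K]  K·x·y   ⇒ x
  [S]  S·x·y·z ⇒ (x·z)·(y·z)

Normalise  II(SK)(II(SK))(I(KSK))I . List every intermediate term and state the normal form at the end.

Answer: normal form = SI  (in 6 steps)

Reduction:
  start: II(SK)(II(SK))(I(KSK))I
  [1] I(SK)(II(SK))(I(KSK))I
  [2] SK(II(SK))(I(KSK))I
  [3] K(I(KSK))(II(SK)(I(KSK)))I
  [4] I(KSK)I
  [5] KSKI
  [6] SI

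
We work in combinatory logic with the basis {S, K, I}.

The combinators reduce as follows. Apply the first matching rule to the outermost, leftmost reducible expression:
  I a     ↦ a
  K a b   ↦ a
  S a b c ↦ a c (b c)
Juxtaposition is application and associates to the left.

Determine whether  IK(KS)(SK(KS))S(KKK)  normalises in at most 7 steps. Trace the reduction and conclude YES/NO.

  start: IK(KS)(SK(KS))S(KKK)
  step 1: K(KS)(SK(KS))S(KKK)
  step 2: KSS(KKK)
  step 3: S(KKK)
  step 4: SK

Answer: YES — reaches normal form SK in 4 ≤ 7 steps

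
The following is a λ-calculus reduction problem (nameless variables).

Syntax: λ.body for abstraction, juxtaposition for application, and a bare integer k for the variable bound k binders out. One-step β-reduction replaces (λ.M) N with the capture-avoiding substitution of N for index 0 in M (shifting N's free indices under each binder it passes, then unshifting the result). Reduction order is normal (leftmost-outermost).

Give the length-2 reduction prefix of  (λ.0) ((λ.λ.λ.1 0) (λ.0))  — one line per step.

Answer: after 2 steps: λ.λ.1 0

Derivation:
  start: (λ.0) ((λ.λ.λ.1 0) (λ.0))
  [1] (λ.λ.λ.1 0) (λ.0)
  [2] λ.λ.1 0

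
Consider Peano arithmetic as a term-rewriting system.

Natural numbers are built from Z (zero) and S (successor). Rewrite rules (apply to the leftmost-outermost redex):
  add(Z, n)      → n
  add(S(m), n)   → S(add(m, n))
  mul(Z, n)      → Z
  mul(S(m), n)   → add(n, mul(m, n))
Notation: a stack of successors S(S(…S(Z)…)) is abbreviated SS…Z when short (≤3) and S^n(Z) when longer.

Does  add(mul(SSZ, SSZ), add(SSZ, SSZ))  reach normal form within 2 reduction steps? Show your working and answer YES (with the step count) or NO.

  start: add(mul(SSZ, SSZ), add(SSZ, SSZ))
  step 1: add(add(SSZ, mul(SZ, SSZ)), add(SSZ, SSZ))
  step 2: add(S(add(SZ, mul(SZ, SSZ))), add(SSZ, SSZ))

Answer: NO — after 2 steps the term is add(S(add(SZ, mul(SZ, SSZ))), add(SSZ, SSZ)), not yet normal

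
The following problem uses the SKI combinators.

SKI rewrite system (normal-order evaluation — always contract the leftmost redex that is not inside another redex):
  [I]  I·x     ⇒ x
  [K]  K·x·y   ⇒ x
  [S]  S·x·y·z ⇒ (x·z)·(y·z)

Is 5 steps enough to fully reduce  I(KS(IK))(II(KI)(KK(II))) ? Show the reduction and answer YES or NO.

  start: I(KS(IK))(II(KI)(KK(II)))
  →1  KS(IK)(II(KI)(KK(II)))
  →2  S(II(KI)(KK(II)))
  →3  S(I(KI)(KK(II)))
  →4  S(KI(KK(II)))
  →5  SI

Answer: YES — reaches normal form SI in 5 ≤ 5 steps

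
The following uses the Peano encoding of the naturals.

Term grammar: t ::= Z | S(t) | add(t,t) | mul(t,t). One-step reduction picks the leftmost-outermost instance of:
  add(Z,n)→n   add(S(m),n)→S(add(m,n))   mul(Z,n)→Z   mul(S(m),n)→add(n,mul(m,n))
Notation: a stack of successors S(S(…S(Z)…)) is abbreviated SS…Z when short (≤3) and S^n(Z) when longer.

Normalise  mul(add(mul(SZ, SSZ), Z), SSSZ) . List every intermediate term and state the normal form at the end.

  start: mul(add(mul(SZ, SSZ), Z), SSSZ)
  →1  mul(add(add(SSZ, mul(Z, SSZ)), Z), SSSZ)
  →2  mul(add(S(add(SZ, mul(Z, SSZ))), Z), SSSZ)
  →3  mul(S(add(add(SZ, mul(Z, SSZ)), Z)), SSSZ)
  →4  add(SSSZ, mul(add(add(SZ, mul(Z, SSZ)), Z), SSSZ))
  →5  S(add(SSZ, mul(add(add(SZ, mul(Z, SSZ)), Z), SSSZ)))
  →6  S(S(add(SZ, mul(add(add(SZ, mul(Z, SSZ)), Z), SSSZ))))
  →7  S(S(S(add(Z, mul(add(add(SZ, mul(Z, SSZ)), Z), SSSZ)))))
  →8  S(S(S(mul(add(add(SZ, mul(Z, SSZ)), Z), SSSZ))))
  →9  S(S(S(mul(add(S(add(Z, mul(Z, SSZ))), Z), SSSZ))))
  →10  S(S(S(mul(S(add(add(Z, mul(Z, SSZ)), Z)), SSSZ))))
  →11  S(S(S(add(SSSZ, mul(add(add(Z, mul(Z, SSZ)), Z), SSSZ)))))
  →12  S(S(S(S(add(SSZ, mul(add(add(Z, mul(Z, SSZ)), Z), SSSZ))))))
  →13  S(S(S(S(S(add(SZ, mul(add(add(Z, mul(Z, SSZ)), Z), SSSZ)))))))
  →14  S(S(S(S(S(S(add(Z, mul(add(add(Z, mul(Z, SSZ)), Z), SSSZ))))))))
  →15  S(S(S(S(S(S(mul(add(add(Z, mul(Z, SSZ)), Z), SSSZ)))))))
  →16  S(S(S(S(S(S(mul(add(mul(Z, SSZ), Z), SSSZ)))))))
  →17  S(S(S(S(S(S(mul(add(Z, Z), SSSZ)))))))
  →18  S(S(S(S(S(S(mul(Z, SSSZ)))))))
  →19  S^6(Z)

Answer: normal form = S^6(Z)  (in 19 steps)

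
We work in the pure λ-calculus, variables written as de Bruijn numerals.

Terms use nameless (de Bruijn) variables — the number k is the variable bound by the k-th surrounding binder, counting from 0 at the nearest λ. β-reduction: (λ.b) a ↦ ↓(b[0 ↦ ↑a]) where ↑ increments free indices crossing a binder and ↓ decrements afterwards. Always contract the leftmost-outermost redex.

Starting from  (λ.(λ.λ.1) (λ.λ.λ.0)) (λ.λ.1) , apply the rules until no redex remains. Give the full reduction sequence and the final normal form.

  start: (λ.(λ.λ.1) (λ.λ.λ.0)) (λ.λ.1)
  [1] (λ.λ.1) (λ.λ.λ.0)
  [2] λ.λ.λ.λ.0

Answer: normal form = λ.λ.λ.λ.0  (in 2 steps)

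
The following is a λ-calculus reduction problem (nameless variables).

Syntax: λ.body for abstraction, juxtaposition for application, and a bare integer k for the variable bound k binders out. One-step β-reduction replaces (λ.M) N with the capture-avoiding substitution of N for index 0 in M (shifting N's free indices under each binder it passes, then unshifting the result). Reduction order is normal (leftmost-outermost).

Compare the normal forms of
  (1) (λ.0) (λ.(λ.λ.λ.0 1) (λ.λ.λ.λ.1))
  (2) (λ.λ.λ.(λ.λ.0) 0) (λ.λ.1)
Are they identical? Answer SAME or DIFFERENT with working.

Answer: DIFFERENT — A ⇓ λ.λ.λ.0 1, B ⇓ λ.λ.λ.0

Working:
Term A:
  start: (λ.0) (λ.(λ.λ.λ.0 1) (λ.λ.λ.λ.1))
  →1  λ.(λ.λ.λ.0 1) (λ.λ.λ.λ.1)
  →2  λ.λ.λ.0 1

Term B:
  start: (λ.λ.λ.(λ.λ.0) 0) (λ.λ.1)
  →1  λ.λ.(λ.λ.0) 0
  →2  λ.λ.λ.0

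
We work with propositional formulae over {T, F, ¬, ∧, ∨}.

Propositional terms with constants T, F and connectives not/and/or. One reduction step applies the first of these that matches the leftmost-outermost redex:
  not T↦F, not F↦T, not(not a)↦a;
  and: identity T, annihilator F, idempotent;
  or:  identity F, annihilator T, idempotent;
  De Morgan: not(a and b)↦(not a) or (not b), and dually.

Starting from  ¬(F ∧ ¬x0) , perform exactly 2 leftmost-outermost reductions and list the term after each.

Answer: after 2 steps: T ∨ ¬¬x0

Working:
  start: ¬(F ∧ ¬x0)
  step 1: ¬F ∨ ¬¬x0
  step 2: T ∨ ¬¬x0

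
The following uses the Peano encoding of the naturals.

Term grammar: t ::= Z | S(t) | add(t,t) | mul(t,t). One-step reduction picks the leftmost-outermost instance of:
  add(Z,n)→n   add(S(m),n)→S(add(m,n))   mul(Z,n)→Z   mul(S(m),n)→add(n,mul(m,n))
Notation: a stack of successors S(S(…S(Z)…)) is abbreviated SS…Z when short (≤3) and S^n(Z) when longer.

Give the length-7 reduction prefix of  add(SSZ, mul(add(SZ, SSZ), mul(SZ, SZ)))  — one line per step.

  start: add(SSZ, mul(add(SZ, SSZ), mul(SZ, SZ)))
  [1] S(add(SZ, mul(add(SZ, SSZ), mul(SZ, SZ))))
  [2] S(S(add(Z, mul(add(SZ, SSZ), mul(SZ, SZ)))))
  [3] S(S(mul(add(SZ, SSZ), mul(SZ, SZ))))
  [4] S(S(mul(S(add(Z, SSZ)), mul(SZ, SZ))))
  [5] S(S(add(mul(SZ, SZ), mul(add(Z, SSZ), mul(SZ, SZ)))))
  [6] S(S(add(add(SZ, mul(Z, SZ)), mul(add(Z, SSZ), mul(SZ, SZ)))))
  [7] S(S(add(S(add(Z, mul(Z, SZ))), mul(add(Z, SSZ), mul(SZ, SZ)))))

Answer: after 7 steps: S(S(add(S(add(Z, mul(Z, SZ))), mul(add(Z, SSZ), mul(SZ, SZ)))))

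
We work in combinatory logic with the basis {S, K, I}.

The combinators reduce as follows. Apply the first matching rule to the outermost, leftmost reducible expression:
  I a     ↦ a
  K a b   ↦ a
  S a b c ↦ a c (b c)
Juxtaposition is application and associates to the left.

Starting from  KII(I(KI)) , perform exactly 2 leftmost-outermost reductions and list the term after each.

  start: KII(I(KI))
  [1] I(I(KI))
  [2] I(KI)

Answer: after 2 steps: I(KI)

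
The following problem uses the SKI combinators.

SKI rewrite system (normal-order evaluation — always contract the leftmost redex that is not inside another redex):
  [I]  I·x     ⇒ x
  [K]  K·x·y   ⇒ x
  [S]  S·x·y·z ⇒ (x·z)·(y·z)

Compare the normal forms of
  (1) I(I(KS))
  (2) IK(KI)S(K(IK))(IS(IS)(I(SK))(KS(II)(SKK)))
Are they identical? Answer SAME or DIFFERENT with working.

Term A:
  start: I(I(KS))
  →1  I(KS)
  →2  KS

Term B:
  start: IK(KI)S(K(IK))(IS(IS)(I(SK))(KS(II)(SKK)))
  →1  K(KI)S(K(IK))(IS(IS)(I(SK))(KS(II)(SKK)))
  →2  KI(K(IK))(IS(IS)(I(SK))(KS(II)(SKK)))
  →3  I(IS(IS)(I(SK))(KS(II)(SKK)))
  →4  IS(IS)(I(SK))(KS(II)(SKK))
  →5  S(IS)(I(SK))(KS(II)(SKK))
  →6  IS(KS(II)(SKK))(I(SK)(KS(II)(SKK)))
  →7  S(KS(II)(SKK))(I(SK)(KS(II)(SKK)))
  →8  S(S(SKK))(I(SK)(KS(II)(SKK)))
  →9  S(S(SKK))(SK(KS(II)(SKK)))
  →10  S(S(SKK))(SK(S(SKK)))

Answer: DIFFERENT — A ⇓ KS, B ⇓ S(S(SKK))(SK(S(SKK)))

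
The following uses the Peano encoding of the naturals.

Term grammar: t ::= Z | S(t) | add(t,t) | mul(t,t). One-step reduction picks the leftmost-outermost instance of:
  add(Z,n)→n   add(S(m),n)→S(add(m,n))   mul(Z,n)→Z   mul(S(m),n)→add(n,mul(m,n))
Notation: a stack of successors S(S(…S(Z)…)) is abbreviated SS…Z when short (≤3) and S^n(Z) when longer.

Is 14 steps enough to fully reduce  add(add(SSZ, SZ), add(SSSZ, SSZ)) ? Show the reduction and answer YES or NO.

  start: add(add(SSZ, SZ), add(SSSZ, SSZ))
  →1  add(S(add(SZ, SZ)), add(SSSZ, SSZ))
  →2  S(add(add(SZ, SZ), add(SSSZ, SSZ)))
  →3  S(add(S(add(Z, SZ)), add(SSSZ, SSZ)))
  →4  S(S(add(add(Z, SZ), add(SSSZ, SSZ))))
  →5  S(S(add(SZ, add(SSSZ, SSZ))))
  →6  S(S(S(add(Z, add(SSSZ, SSZ)))))
  →7  S(S(S(add(SSSZ, SSZ))))
  →8  S(S(S(S(add(SSZ, SSZ)))))
  →9  S(S(S(S(S(add(SZ, SSZ))))))
  →10  S(S(S(S(S(S(add(Z, SSZ)))))))
  →11  S^8(Z)

Answer: YES — reaches normal form S^8(Z) in 11 ≤ 14 steps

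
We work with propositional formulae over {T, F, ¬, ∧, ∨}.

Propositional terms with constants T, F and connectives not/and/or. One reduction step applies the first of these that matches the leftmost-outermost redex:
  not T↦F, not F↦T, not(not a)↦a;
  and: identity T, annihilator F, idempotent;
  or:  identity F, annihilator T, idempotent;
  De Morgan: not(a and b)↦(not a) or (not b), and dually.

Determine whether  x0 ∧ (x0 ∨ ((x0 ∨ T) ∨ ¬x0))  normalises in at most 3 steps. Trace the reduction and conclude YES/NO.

Answer: NO — after 3 steps the term is x0 ∧ T, not yet normal

Working:
  start: x0 ∧ (x0 ∨ ((x0 ∨ T) ∨ ¬x0))
  →1  x0 ∧ (x0 ∨ (T ∨ ¬x0))
  →2  x0 ∧ (x0 ∨ T)
  →3  x0 ∧ T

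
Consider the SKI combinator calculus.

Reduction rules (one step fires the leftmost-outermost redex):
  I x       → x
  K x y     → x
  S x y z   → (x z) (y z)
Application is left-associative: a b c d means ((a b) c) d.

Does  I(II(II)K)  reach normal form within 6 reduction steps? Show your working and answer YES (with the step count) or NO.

  start: I(II(II)K)
  [1] II(II)K
  [2] I(II)K
  [3] IIK
  [4] IK
  [5] K

Answer: YES — reaches normal form K in 5 ≤ 6 steps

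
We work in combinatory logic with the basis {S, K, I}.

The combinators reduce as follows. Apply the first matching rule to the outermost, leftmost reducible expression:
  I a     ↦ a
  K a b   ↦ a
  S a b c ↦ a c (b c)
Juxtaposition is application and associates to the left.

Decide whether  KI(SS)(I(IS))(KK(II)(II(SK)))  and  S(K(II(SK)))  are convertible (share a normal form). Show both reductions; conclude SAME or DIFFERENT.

Term A:
  start: KI(SS)(I(IS))(KK(II)(II(SK)))
  [1] I(I(IS))(KK(II)(II(SK)))
  [2] I(IS)(KK(II)(II(SK)))
  [3] IS(KK(II)(II(SK)))
  [4] S(KK(II)(II(SK)))
  [5] S(K(II(SK)))
  [6] S(K(I(SK)))
  [7] S(K(SK))

Term B:
  start: S(K(II(SK)))
  [1] S(K(I(SK)))
  [2] S(K(SK))

Answer: SAME — A ⇓ S(K(SK)), B ⇓ S(K(SK))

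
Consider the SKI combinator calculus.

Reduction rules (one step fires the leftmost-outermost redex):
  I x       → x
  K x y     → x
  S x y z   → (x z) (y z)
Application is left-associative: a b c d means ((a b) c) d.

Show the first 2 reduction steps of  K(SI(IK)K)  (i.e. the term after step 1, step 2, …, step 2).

Answer: after 2 steps: K(K(IKK))

Working:
  start: K(SI(IK)K)
  →1  K(IK(IKK))
  →2  K(K(IKK))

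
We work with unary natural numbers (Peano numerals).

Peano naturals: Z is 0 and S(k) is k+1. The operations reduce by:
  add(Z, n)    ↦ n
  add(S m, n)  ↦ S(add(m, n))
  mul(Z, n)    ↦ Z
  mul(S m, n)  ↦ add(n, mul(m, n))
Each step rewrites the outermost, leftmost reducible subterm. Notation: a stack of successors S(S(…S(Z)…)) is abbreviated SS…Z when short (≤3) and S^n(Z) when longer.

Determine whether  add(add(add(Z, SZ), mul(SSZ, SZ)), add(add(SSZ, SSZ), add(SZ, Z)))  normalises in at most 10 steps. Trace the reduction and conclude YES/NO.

  start: add(add(add(Z, SZ), mul(SSZ, SZ)), add(add(SSZ, SSZ), add(SZ, Z)))
  →1  add(add(SZ, mul(SSZ, SZ)), add(add(SSZ, SSZ), add(SZ, Z)))
  →2  add(S(add(Z, mul(SSZ, SZ))), add(add(SSZ, SSZ), add(SZ, Z)))
  →3  S(add(add(Z, mul(SSZ, SZ)), add(add(SSZ, SSZ), add(SZ, Z))))
  →4  S(add(mul(SSZ, SZ), add(add(SSZ, SSZ), add(SZ, Z))))
  →5  S(add(add(SZ, mul(SZ, SZ)), add(add(SSZ, SSZ), add(SZ, Z))))
  →6  S(add(S(add(Z, mul(SZ, SZ))), add(add(SSZ, SSZ), add(SZ, Z))))
  →7  S(S(add(add(Z, mul(SZ, SZ)), add(add(SSZ, SSZ), add(SZ, Z)))))
  →8  S(S(add(mul(SZ, SZ), add(add(SSZ, SSZ), add(SZ, Z)))))
  →9  S(S(add(add(SZ, mul(Z, SZ)), add(add(SSZ, SSZ), add(SZ, Z)))))
  →10  S(S(add(S(add(Z, mul(Z, SZ))), add(add(SSZ, SSZ), add(SZ, Z)))))

Answer: NO — after 10 steps the term is S(S(add(S(add(Z, mul(Z, SZ))), add(add(SSZ, SSZ), add(SZ, Z))))), not yet normal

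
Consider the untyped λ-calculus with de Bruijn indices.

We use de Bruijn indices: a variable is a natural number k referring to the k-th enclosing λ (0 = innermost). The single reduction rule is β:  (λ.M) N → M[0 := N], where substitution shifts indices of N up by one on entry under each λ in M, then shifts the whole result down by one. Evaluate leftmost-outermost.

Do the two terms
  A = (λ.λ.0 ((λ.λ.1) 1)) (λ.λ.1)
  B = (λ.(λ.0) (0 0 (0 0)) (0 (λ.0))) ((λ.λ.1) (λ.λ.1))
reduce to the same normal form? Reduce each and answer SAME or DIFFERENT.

Answer: DIFFERENT — A ⇓ λ.0 (λ.λ.λ.1), B ⇓ λ.λ.1

Derivation:
Term A:
  start: (λ.λ.0 ((λ.λ.1) 1)) (λ.λ.1)
  →1  λ.0 ((λ.λ.1) (λ.λ.1))
  →2  λ.0 (λ.λ.λ.1)

Term B:
  start: (λ.(λ.0) (0 0 (0 0)) (0 (λ.0))) ((λ.λ.1) (λ.λ.1))
  →1  (λ.0) ((λ.λ.1) (λ.λ.1) ((λ.λ.1) (λ.λ.1)) ((λ.λ.1) (λ.λ.1) ((λ.λ.1) (λ.λ.1)))) ((λ.λ.1) (λ.λ.1) (λ.0))
  →2  (λ.λ.1) (λ.λ.1) ((λ.λ.1) (λ.λ.1)) ((λ.λ.1) (λ.λ.1) ((λ.λ.1) (λ.λ.1))) ((λ.λ.1) (λ.λ.1) (λ.0))
  →3  (λ.λ.λ.1) ((λ.λ.1) (λ.λ.1)) ((λ.λ.1) (λ.λ.1) ((λ.λ.1) (λ.λ.1))) ((λ.λ.1) (λ.λ.1) (λ.0))
  →4  (λ.λ.1) ((λ.λ.1) (λ.λ.1) ((λ.λ.1) (λ.λ.1))) ((λ.λ.1) (λ.λ.1) (λ.0))
  →5  (λ.(λ.λ.1) (λ.λ.1) ((λ.λ.1) (λ.λ.1))) ((λ.λ.1) (λ.λ.1) (λ.0))
  →6  (λ.λ.1) (λ.λ.1) ((λ.λ.1) (λ.λ.1))
  →7  (λ.λ.λ.1) ((λ.λ.1) (λ.λ.1))
  →8  λ.λ.1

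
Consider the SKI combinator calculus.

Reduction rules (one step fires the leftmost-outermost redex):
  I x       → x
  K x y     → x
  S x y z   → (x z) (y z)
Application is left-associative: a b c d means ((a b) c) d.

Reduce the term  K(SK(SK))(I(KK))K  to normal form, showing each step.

Answer: normal form = K  (in 3 steps)

Derivation:
  start: K(SK(SK))(I(KK))K
  [1] SK(SK)K
  [2] KK(SKK)
  [3] K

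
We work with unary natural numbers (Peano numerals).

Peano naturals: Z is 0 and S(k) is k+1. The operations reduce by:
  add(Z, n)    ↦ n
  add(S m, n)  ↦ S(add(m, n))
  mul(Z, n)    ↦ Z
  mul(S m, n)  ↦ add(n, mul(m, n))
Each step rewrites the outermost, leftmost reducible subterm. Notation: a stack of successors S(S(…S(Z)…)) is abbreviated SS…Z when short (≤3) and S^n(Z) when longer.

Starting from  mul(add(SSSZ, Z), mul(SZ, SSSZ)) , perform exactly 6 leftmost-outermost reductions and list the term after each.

  start: mul(add(SSSZ, Z), mul(SZ, SSSZ))
  →1  mul(S(add(SSZ, Z)), mul(SZ, SSSZ))
  →2  add(mul(SZ, SSSZ), mul(add(SSZ, Z), mul(SZ, SSSZ)))
  →3  add(add(SSSZ, mul(Z, SSSZ)), mul(add(SSZ, Z), mul(SZ, SSSZ)))
  →4  add(S(add(SSZ, mul(Z, SSSZ))), mul(add(SSZ, Z), mul(SZ, SSSZ)))
  →5  S(add(add(SSZ, mul(Z, SSSZ)), mul(add(SSZ, Z), mul(SZ, SSSZ))))
  →6  S(add(S(add(SZ, mul(Z, SSSZ))), mul(add(SSZ, Z), mul(SZ, SSSZ))))

Answer: after 6 steps: S(add(S(add(SZ, mul(Z, SSSZ))), mul(add(SSZ, Z), mul(SZ, SSSZ))))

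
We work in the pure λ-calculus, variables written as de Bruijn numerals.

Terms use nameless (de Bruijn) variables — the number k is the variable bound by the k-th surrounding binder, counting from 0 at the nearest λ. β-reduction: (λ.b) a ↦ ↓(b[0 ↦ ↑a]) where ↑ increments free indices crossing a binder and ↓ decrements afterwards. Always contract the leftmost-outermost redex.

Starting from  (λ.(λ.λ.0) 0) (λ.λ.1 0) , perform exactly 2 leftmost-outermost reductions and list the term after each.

  start: (λ.(λ.λ.0) 0) (λ.λ.1 0)
  step 1: (λ.λ.0) (λ.λ.1 0)
  step 2: λ.0

Answer: after 2 steps: λ.0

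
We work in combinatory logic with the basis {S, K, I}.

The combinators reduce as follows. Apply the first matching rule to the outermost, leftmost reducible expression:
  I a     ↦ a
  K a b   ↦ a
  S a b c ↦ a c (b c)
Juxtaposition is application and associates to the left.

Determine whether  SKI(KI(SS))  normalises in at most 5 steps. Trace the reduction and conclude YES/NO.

  start: SKI(KI(SS))
  [1] K(KI(SS))(I(KI(SS)))
  [2] KI(SS)
  [3] I

Answer: YES — reaches normal form I in 3 ≤ 5 steps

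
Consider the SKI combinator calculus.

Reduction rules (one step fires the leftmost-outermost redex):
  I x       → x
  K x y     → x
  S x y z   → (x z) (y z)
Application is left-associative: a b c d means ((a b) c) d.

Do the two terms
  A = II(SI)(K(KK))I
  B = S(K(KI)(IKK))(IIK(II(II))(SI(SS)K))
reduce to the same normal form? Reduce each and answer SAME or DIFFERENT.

Term A:
  start: II(SI)(K(KK))I
  [1] I(SI)(K(KK))I
  [2] SI(K(KK))I
  [3] II(K(KK)I)
  [4] I(K(KK)I)
  [5] K(KK)I
  [6] KK

Term B:
  start: S(K(KI)(IKK))(IIK(II(II))(SI(SS)K))
  [1] S(KI)(IIK(II(II))(SI(SS)K))
  [2] S(KI)(IK(II(II))(SI(SS)K))
  [3] S(KI)(K(II(II))(SI(SS)K))
  [4] S(KI)(II(II))
  [5] S(KI)(I(II))
  [6] S(KI)(II)
  [7] S(KI)I

Answer: DIFFERENT — A ⇓ KK, B ⇓ S(KI)I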